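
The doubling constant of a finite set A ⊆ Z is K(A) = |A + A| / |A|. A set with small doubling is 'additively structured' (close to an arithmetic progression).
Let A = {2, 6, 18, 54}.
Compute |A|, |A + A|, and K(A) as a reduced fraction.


|A| = 4.
Compute A + A by enumerating all 16 pairs.
A + A = {4, 8, 12, 20, 24, 36, 56, 60, 72, 108}, so |A + A| = 10.
K = |A + A| / |A| = 10/4 = 5/2 ≈ 2.5000.
Reference: AP of size 4 gives K = 7/4 ≈ 1.7500; a fully generic set of size 4 gives K ≈ 2.5000.

|A| = 4, |A + A| = 10, K = 10/4 = 5/2.


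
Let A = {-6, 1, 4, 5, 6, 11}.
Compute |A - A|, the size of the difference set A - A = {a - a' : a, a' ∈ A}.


A - A = {a - a' : a, a' ∈ A}; |A| = 6.
Bounds: 2|A|-1 ≤ |A - A| ≤ |A|² - |A| + 1, i.e. 11 ≤ |A - A| ≤ 31.
Note: 0 ∈ A - A always (from a - a). The set is symmetric: if d ∈ A - A then -d ∈ A - A.
Enumerate nonzero differences d = a - a' with a > a' (then include -d):
Positive differences: {1, 2, 3, 4, 5, 6, 7, 10, 11, 12, 17}
Full difference set: {0} ∪ (positive diffs) ∪ (negative diffs).
|A - A| = 1 + 2·11 = 23 (matches direct enumeration: 23).

|A - A| = 23


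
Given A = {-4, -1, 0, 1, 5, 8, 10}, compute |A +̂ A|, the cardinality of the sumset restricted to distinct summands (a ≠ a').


Restricted sumset: A +̂ A = {a + a' : a ∈ A, a' ∈ A, a ≠ a'}.
Equivalently, take A + A and drop any sum 2a that is achievable ONLY as a + a for a ∈ A (i.e. sums representable only with equal summands).
Enumerate pairs (a, a') with a < a' (symmetric, so each unordered pair gives one sum; this covers all a ≠ a'):
  -4 + -1 = -5
  -4 + 0 = -4
  -4 + 1 = -3
  -4 + 5 = 1
  -4 + 8 = 4
  -4 + 10 = 6
  -1 + 0 = -1
  -1 + 1 = 0
  -1 + 5 = 4
  -1 + 8 = 7
  -1 + 10 = 9
  0 + 1 = 1
  0 + 5 = 5
  0 + 8 = 8
  0 + 10 = 10
  1 + 5 = 6
  1 + 8 = 9
  1 + 10 = 11
  5 + 8 = 13
  5 + 10 = 15
  8 + 10 = 18
Collected distinct sums: {-5, -4, -3, -1, 0, 1, 4, 5, 6, 7, 8, 9, 10, 11, 13, 15, 18}
|A +̂ A| = 17
(Reference bound: |A +̂ A| ≥ 2|A| - 3 for |A| ≥ 2, with |A| = 7 giving ≥ 11.)

|A +̂ A| = 17


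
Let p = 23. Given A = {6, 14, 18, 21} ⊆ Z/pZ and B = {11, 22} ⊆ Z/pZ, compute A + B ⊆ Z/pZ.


Work in Z/23Z: reduce every sum a + b modulo 23.
Enumerate all 8 pairs:
a = 6: 6+11=17, 6+22=5
a = 14: 14+11=2, 14+22=13
a = 18: 18+11=6, 18+22=17
a = 21: 21+11=9, 21+22=20
Distinct residues collected: {2, 5, 6, 9, 13, 17, 20}
|A + B| = 7 (out of 23 total residues).

A + B = {2, 5, 6, 9, 13, 17, 20}


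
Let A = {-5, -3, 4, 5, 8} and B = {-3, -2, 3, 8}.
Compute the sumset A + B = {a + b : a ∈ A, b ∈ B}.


A + B = {a + b : a ∈ A, b ∈ B}.
Enumerate all |A|·|B| = 5·4 = 20 pairs (a, b) and collect distinct sums.
a = -5: -5+-3=-8, -5+-2=-7, -5+3=-2, -5+8=3
a = -3: -3+-3=-6, -3+-2=-5, -3+3=0, -3+8=5
a = 4: 4+-3=1, 4+-2=2, 4+3=7, 4+8=12
a = 5: 5+-3=2, 5+-2=3, 5+3=8, 5+8=13
a = 8: 8+-3=5, 8+-2=6, 8+3=11, 8+8=16
Collecting distinct sums: A + B = {-8, -7, -6, -5, -2, 0, 1, 2, 3, 5, 6, 7, 8, 11, 12, 13, 16}
|A + B| = 17

A + B = {-8, -7, -6, -5, -2, 0, 1, 2, 3, 5, 6, 7, 8, 11, 12, 13, 16}


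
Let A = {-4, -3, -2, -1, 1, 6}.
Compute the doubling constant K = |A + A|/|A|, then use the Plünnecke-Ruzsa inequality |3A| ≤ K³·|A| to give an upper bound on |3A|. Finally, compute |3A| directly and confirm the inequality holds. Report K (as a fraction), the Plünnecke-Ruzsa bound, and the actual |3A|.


|A| = 6.
Step 1: Compute A + A by enumerating all 36 pairs.
A + A = {-8, -7, -6, -5, -4, -3, -2, -1, 0, 2, 3, 4, 5, 7, 12}, so |A + A| = 15.
Step 2: Doubling constant K = |A + A|/|A| = 15/6 = 15/6 ≈ 2.5000.
Step 3: Plünnecke-Ruzsa gives |3A| ≤ K³·|A| = (2.5000)³ · 6 ≈ 93.7500.
Step 4: Compute 3A = A + A + A directly by enumerating all triples (a,b,c) ∈ A³; |3A| = 25.
Step 5: Check 25 ≤ 93.7500? Yes ✓.

K = 15/6, Plünnecke-Ruzsa bound K³|A| ≈ 93.7500, |3A| = 25, inequality holds.


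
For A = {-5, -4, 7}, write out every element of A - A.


A - A = {a - a' : a, a' ∈ A}.
Compute a - a' for each ordered pair (a, a'):
a = -5: -5--5=0, -5--4=-1, -5-7=-12
a = -4: -4--5=1, -4--4=0, -4-7=-11
a = 7: 7--5=12, 7--4=11, 7-7=0
Collecting distinct values (and noting 0 appears from a-a):
A - A = {-12, -11, -1, 0, 1, 11, 12}
|A - A| = 7

A - A = {-12, -11, -1, 0, 1, 11, 12}


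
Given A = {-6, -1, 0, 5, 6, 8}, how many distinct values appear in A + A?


A + A = {a + a' : a, a' ∈ A}; |A| = 6.
General bounds: 2|A| - 1 ≤ |A + A| ≤ |A|(|A|+1)/2, i.e. 11 ≤ |A + A| ≤ 21.
Lower bound 2|A|-1 is attained iff A is an arithmetic progression.
Enumerate sums a + a' for a ≤ a' (symmetric, so this suffices):
a = -6: -6+-6=-12, -6+-1=-7, -6+0=-6, -6+5=-1, -6+6=0, -6+8=2
a = -1: -1+-1=-2, -1+0=-1, -1+5=4, -1+6=5, -1+8=7
a = 0: 0+0=0, 0+5=5, 0+6=6, 0+8=8
a = 5: 5+5=10, 5+6=11, 5+8=13
a = 6: 6+6=12, 6+8=14
a = 8: 8+8=16
Distinct sums: {-12, -7, -6, -2, -1, 0, 2, 4, 5, 6, 7, 8, 10, 11, 12, 13, 14, 16}
|A + A| = 18

|A + A| = 18


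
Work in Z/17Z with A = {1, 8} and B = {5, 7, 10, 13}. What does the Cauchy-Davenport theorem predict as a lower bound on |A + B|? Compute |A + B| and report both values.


Cauchy-Davenport: |A + B| ≥ min(p, |A| + |B| - 1) for A, B nonempty in Z/pZ.
|A| = 2, |B| = 4, p = 17.
CD lower bound = min(17, 2 + 4 - 1) = min(17, 5) = 5.
Compute A + B mod 17 directly:
a = 1: 1+5=6, 1+7=8, 1+10=11, 1+13=14
a = 8: 8+5=13, 8+7=15, 8+10=1, 8+13=4
A + B = {1, 4, 6, 8, 11, 13, 14, 15}, so |A + B| = 8.
Verify: 8 ≥ 5? Yes ✓.

CD lower bound = 5, actual |A + B| = 8.


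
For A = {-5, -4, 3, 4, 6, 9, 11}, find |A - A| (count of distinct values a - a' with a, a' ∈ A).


A - A = {a - a' : a, a' ∈ A}; |A| = 7.
Bounds: 2|A|-1 ≤ |A - A| ≤ |A|² - |A| + 1, i.e. 13 ≤ |A - A| ≤ 43.
Note: 0 ∈ A - A always (from a - a). The set is symmetric: if d ∈ A - A then -d ∈ A - A.
Enumerate nonzero differences d = a - a' with a > a' (then include -d):
Positive differences: {1, 2, 3, 5, 6, 7, 8, 9, 10, 11, 13, 14, 15, 16}
Full difference set: {0} ∪ (positive diffs) ∪ (negative diffs).
|A - A| = 1 + 2·14 = 29 (matches direct enumeration: 29).

|A - A| = 29


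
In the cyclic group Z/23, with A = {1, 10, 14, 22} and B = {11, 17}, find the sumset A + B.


Work in Z/23Z: reduce every sum a + b modulo 23.
Enumerate all 8 pairs:
a = 1: 1+11=12, 1+17=18
a = 10: 10+11=21, 10+17=4
a = 14: 14+11=2, 14+17=8
a = 22: 22+11=10, 22+17=16
Distinct residues collected: {2, 4, 8, 10, 12, 16, 18, 21}
|A + B| = 8 (out of 23 total residues).

A + B = {2, 4, 8, 10, 12, 16, 18, 21}


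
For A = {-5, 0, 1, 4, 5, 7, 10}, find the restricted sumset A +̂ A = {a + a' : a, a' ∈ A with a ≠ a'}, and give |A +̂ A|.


Restricted sumset: A +̂ A = {a + a' : a ∈ A, a' ∈ A, a ≠ a'}.
Equivalently, take A + A and drop any sum 2a that is achievable ONLY as a + a for a ∈ A (i.e. sums representable only with equal summands).
Enumerate pairs (a, a') with a < a' (symmetric, so each unordered pair gives one sum; this covers all a ≠ a'):
  -5 + 0 = -5
  -5 + 1 = -4
  -5 + 4 = -1
  -5 + 5 = 0
  -5 + 7 = 2
  -5 + 10 = 5
  0 + 1 = 1
  0 + 4 = 4
  0 + 5 = 5
  0 + 7 = 7
  0 + 10 = 10
  1 + 4 = 5
  1 + 5 = 6
  1 + 7 = 8
  1 + 10 = 11
  4 + 5 = 9
  4 + 7 = 11
  4 + 10 = 14
  5 + 7 = 12
  5 + 10 = 15
  7 + 10 = 17
Collected distinct sums: {-5, -4, -1, 0, 1, 2, 4, 5, 6, 7, 8, 9, 10, 11, 12, 14, 15, 17}
|A +̂ A| = 18
(Reference bound: |A +̂ A| ≥ 2|A| - 3 for |A| ≥ 2, with |A| = 7 giving ≥ 11.)

|A +̂ A| = 18


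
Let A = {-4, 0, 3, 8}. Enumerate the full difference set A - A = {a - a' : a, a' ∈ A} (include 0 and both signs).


A - A = {a - a' : a, a' ∈ A}.
Compute a - a' for each ordered pair (a, a'):
a = -4: -4--4=0, -4-0=-4, -4-3=-7, -4-8=-12
a = 0: 0--4=4, 0-0=0, 0-3=-3, 0-8=-8
a = 3: 3--4=7, 3-0=3, 3-3=0, 3-8=-5
a = 8: 8--4=12, 8-0=8, 8-3=5, 8-8=0
Collecting distinct values (and noting 0 appears from a-a):
A - A = {-12, -8, -7, -5, -4, -3, 0, 3, 4, 5, 7, 8, 12}
|A - A| = 13

A - A = {-12, -8, -7, -5, -4, -3, 0, 3, 4, 5, 7, 8, 12}


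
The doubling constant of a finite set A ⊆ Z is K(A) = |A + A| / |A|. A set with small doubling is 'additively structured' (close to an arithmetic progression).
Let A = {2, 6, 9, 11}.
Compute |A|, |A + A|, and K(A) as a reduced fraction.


|A| = 4.
Compute A + A by enumerating all 16 pairs.
A + A = {4, 8, 11, 12, 13, 15, 17, 18, 20, 22}, so |A + A| = 10.
K = |A + A| / |A| = 10/4 = 5/2 ≈ 2.5000.
Reference: AP of size 4 gives K = 7/4 ≈ 1.7500; a fully generic set of size 4 gives K ≈ 2.5000.

|A| = 4, |A + A| = 10, K = 10/4 = 5/2.


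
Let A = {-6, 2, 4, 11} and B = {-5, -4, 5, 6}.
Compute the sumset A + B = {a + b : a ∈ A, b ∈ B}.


A + B = {a + b : a ∈ A, b ∈ B}.
Enumerate all |A|·|B| = 4·4 = 16 pairs (a, b) and collect distinct sums.
a = -6: -6+-5=-11, -6+-4=-10, -6+5=-1, -6+6=0
a = 2: 2+-5=-3, 2+-4=-2, 2+5=7, 2+6=8
a = 4: 4+-5=-1, 4+-4=0, 4+5=9, 4+6=10
a = 11: 11+-5=6, 11+-4=7, 11+5=16, 11+6=17
Collecting distinct sums: A + B = {-11, -10, -3, -2, -1, 0, 6, 7, 8, 9, 10, 16, 17}
|A + B| = 13

A + B = {-11, -10, -3, -2, -1, 0, 6, 7, 8, 9, 10, 16, 17}


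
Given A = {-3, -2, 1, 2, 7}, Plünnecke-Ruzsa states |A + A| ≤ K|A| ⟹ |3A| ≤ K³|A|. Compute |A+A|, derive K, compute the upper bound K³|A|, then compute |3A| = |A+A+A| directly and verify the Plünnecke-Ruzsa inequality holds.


|A| = 5.
Step 1: Compute A + A by enumerating all 25 pairs.
A + A = {-6, -5, -4, -2, -1, 0, 2, 3, 4, 5, 8, 9, 14}, so |A + A| = 13.
Step 2: Doubling constant K = |A + A|/|A| = 13/5 = 13/5 ≈ 2.6000.
Step 3: Plünnecke-Ruzsa gives |3A| ≤ K³·|A| = (2.6000)³ · 5 ≈ 87.8800.
Step 4: Compute 3A = A + A + A directly by enumerating all triples (a,b,c) ∈ A³; |3A| = 24.
Step 5: Check 24 ≤ 87.8800? Yes ✓.

K = 13/5, Plünnecke-Ruzsa bound K³|A| ≈ 87.8800, |3A| = 24, inequality holds.


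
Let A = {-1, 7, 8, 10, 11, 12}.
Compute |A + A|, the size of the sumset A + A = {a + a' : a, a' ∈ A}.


A + A = {a + a' : a, a' ∈ A}; |A| = 6.
General bounds: 2|A| - 1 ≤ |A + A| ≤ |A|(|A|+1)/2, i.e. 11 ≤ |A + A| ≤ 21.
Lower bound 2|A|-1 is attained iff A is an arithmetic progression.
Enumerate sums a + a' for a ≤ a' (symmetric, so this suffices):
a = -1: -1+-1=-2, -1+7=6, -1+8=7, -1+10=9, -1+11=10, -1+12=11
a = 7: 7+7=14, 7+8=15, 7+10=17, 7+11=18, 7+12=19
a = 8: 8+8=16, 8+10=18, 8+11=19, 8+12=20
a = 10: 10+10=20, 10+11=21, 10+12=22
a = 11: 11+11=22, 11+12=23
a = 12: 12+12=24
Distinct sums: {-2, 6, 7, 9, 10, 11, 14, 15, 16, 17, 18, 19, 20, 21, 22, 23, 24}
|A + A| = 17

|A + A| = 17


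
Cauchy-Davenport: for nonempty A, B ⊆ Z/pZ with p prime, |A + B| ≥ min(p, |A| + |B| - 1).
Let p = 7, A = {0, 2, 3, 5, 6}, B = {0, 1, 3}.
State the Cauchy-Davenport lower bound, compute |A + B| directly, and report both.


Cauchy-Davenport: |A + B| ≥ min(p, |A| + |B| - 1) for A, B nonempty in Z/pZ.
|A| = 5, |B| = 3, p = 7.
CD lower bound = min(7, 5 + 3 - 1) = min(7, 7) = 7.
Compute A + B mod 7 directly:
a = 0: 0+0=0, 0+1=1, 0+3=3
a = 2: 2+0=2, 2+1=3, 2+3=5
a = 3: 3+0=3, 3+1=4, 3+3=6
a = 5: 5+0=5, 5+1=6, 5+3=1
a = 6: 6+0=6, 6+1=0, 6+3=2
A + B = {0, 1, 2, 3, 4, 5, 6}, so |A + B| = 7.
Verify: 7 ≥ 7? Yes ✓.

CD lower bound = 7, actual |A + B| = 7.


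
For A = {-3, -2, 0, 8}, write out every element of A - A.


A - A = {a - a' : a, a' ∈ A}.
Compute a - a' for each ordered pair (a, a'):
a = -3: -3--3=0, -3--2=-1, -3-0=-3, -3-8=-11
a = -2: -2--3=1, -2--2=0, -2-0=-2, -2-8=-10
a = 0: 0--3=3, 0--2=2, 0-0=0, 0-8=-8
a = 8: 8--3=11, 8--2=10, 8-0=8, 8-8=0
Collecting distinct values (and noting 0 appears from a-a):
A - A = {-11, -10, -8, -3, -2, -1, 0, 1, 2, 3, 8, 10, 11}
|A - A| = 13

A - A = {-11, -10, -8, -3, -2, -1, 0, 1, 2, 3, 8, 10, 11}


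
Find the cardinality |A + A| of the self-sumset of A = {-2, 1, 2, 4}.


A + A = {a + a' : a, a' ∈ A}; |A| = 4.
General bounds: 2|A| - 1 ≤ |A + A| ≤ |A|(|A|+1)/2, i.e. 7 ≤ |A + A| ≤ 10.
Lower bound 2|A|-1 is attained iff A is an arithmetic progression.
Enumerate sums a + a' for a ≤ a' (symmetric, so this suffices):
a = -2: -2+-2=-4, -2+1=-1, -2+2=0, -2+4=2
a = 1: 1+1=2, 1+2=3, 1+4=5
a = 2: 2+2=4, 2+4=6
a = 4: 4+4=8
Distinct sums: {-4, -1, 0, 2, 3, 4, 5, 6, 8}
|A + A| = 9

|A + A| = 9


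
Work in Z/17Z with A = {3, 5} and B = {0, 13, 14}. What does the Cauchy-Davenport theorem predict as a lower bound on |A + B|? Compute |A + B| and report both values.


Cauchy-Davenport: |A + B| ≥ min(p, |A| + |B| - 1) for A, B nonempty in Z/pZ.
|A| = 2, |B| = 3, p = 17.
CD lower bound = min(17, 2 + 3 - 1) = min(17, 4) = 4.
Compute A + B mod 17 directly:
a = 3: 3+0=3, 3+13=16, 3+14=0
a = 5: 5+0=5, 5+13=1, 5+14=2
A + B = {0, 1, 2, 3, 5, 16}, so |A + B| = 6.
Verify: 6 ≥ 4? Yes ✓.

CD lower bound = 4, actual |A + B| = 6.


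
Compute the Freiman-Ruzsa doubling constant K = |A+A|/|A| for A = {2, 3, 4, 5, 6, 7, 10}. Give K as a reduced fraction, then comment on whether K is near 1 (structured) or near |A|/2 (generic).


|A| = 7.
Compute A + A by enumerating all 49 pairs.
A + A = {4, 5, 6, 7, 8, 9, 10, 11, 12, 13, 14, 15, 16, 17, 20}, so |A + A| = 15.
K = |A + A| / |A| = 15/7 (already in lowest terms) ≈ 2.1429.
Reference: AP of size 7 gives K = 13/7 ≈ 1.8571; a fully generic set of size 7 gives K ≈ 4.0000.

|A| = 7, |A + A| = 15, K = 15/7.


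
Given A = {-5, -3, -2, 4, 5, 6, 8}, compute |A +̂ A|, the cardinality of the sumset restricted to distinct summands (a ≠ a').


Restricted sumset: A +̂ A = {a + a' : a ∈ A, a' ∈ A, a ≠ a'}.
Equivalently, take A + A and drop any sum 2a that is achievable ONLY as a + a for a ∈ A (i.e. sums representable only with equal summands).
Enumerate pairs (a, a') with a < a' (symmetric, so each unordered pair gives one sum; this covers all a ≠ a'):
  -5 + -3 = -8
  -5 + -2 = -7
  -5 + 4 = -1
  -5 + 5 = 0
  -5 + 6 = 1
  -5 + 8 = 3
  -3 + -2 = -5
  -3 + 4 = 1
  -3 + 5 = 2
  -3 + 6 = 3
  -3 + 8 = 5
  -2 + 4 = 2
  -2 + 5 = 3
  -2 + 6 = 4
  -2 + 8 = 6
  4 + 5 = 9
  4 + 6 = 10
  4 + 8 = 12
  5 + 6 = 11
  5 + 8 = 13
  6 + 8 = 14
Collected distinct sums: {-8, -7, -5, -1, 0, 1, 2, 3, 4, 5, 6, 9, 10, 11, 12, 13, 14}
|A +̂ A| = 17
(Reference bound: |A +̂ A| ≥ 2|A| - 3 for |A| ≥ 2, with |A| = 7 giving ≥ 11.)

|A +̂ A| = 17


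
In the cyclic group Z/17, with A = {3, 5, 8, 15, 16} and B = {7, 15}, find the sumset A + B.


Work in Z/17Z: reduce every sum a + b modulo 17.
Enumerate all 10 pairs:
a = 3: 3+7=10, 3+15=1
a = 5: 5+7=12, 5+15=3
a = 8: 8+7=15, 8+15=6
a = 15: 15+7=5, 15+15=13
a = 16: 16+7=6, 16+15=14
Distinct residues collected: {1, 3, 5, 6, 10, 12, 13, 14, 15}
|A + B| = 9 (out of 17 total residues).

A + B = {1, 3, 5, 6, 10, 12, 13, 14, 15}


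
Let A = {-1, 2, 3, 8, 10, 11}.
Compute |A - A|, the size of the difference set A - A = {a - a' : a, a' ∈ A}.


A - A = {a - a' : a, a' ∈ A}; |A| = 6.
Bounds: 2|A|-1 ≤ |A - A| ≤ |A|² - |A| + 1, i.e. 11 ≤ |A - A| ≤ 31.
Note: 0 ∈ A - A always (from a - a). The set is symmetric: if d ∈ A - A then -d ∈ A - A.
Enumerate nonzero differences d = a - a' with a > a' (then include -d):
Positive differences: {1, 2, 3, 4, 5, 6, 7, 8, 9, 11, 12}
Full difference set: {0} ∪ (positive diffs) ∪ (negative diffs).
|A - A| = 1 + 2·11 = 23 (matches direct enumeration: 23).

|A - A| = 23


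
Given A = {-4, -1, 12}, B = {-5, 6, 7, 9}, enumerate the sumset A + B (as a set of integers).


A + B = {a + b : a ∈ A, b ∈ B}.
Enumerate all |A|·|B| = 3·4 = 12 pairs (a, b) and collect distinct sums.
a = -4: -4+-5=-9, -4+6=2, -4+7=3, -4+9=5
a = -1: -1+-5=-6, -1+6=5, -1+7=6, -1+9=8
a = 12: 12+-5=7, 12+6=18, 12+7=19, 12+9=21
Collecting distinct sums: A + B = {-9, -6, 2, 3, 5, 6, 7, 8, 18, 19, 21}
|A + B| = 11

A + B = {-9, -6, 2, 3, 5, 6, 7, 8, 18, 19, 21}


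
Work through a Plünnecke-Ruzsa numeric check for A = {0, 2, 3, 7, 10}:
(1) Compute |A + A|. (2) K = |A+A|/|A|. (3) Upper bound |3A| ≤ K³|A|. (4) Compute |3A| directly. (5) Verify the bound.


|A| = 5.
Step 1: Compute A + A by enumerating all 25 pairs.
A + A = {0, 2, 3, 4, 5, 6, 7, 9, 10, 12, 13, 14, 17, 20}, so |A + A| = 14.
Step 2: Doubling constant K = |A + A|/|A| = 14/5 = 14/5 ≈ 2.8000.
Step 3: Plünnecke-Ruzsa gives |3A| ≤ K³·|A| = (2.8000)³ · 5 ≈ 109.7600.
Step 4: Compute 3A = A + A + A directly by enumerating all triples (a,b,c) ∈ A³; |3A| = 25.
Step 5: Check 25 ≤ 109.7600? Yes ✓.

K = 14/5, Plünnecke-Ruzsa bound K³|A| ≈ 109.7600, |3A| = 25, inequality holds.


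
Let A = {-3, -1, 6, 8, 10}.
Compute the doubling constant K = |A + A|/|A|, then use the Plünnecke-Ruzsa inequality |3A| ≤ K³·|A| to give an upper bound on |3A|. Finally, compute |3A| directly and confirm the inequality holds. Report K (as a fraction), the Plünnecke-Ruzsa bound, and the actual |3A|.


|A| = 5.
Step 1: Compute A + A by enumerating all 25 pairs.
A + A = {-6, -4, -2, 3, 5, 7, 9, 12, 14, 16, 18, 20}, so |A + A| = 12.
Step 2: Doubling constant K = |A + A|/|A| = 12/5 = 12/5 ≈ 2.4000.
Step 3: Plünnecke-Ruzsa gives |3A| ≤ K³·|A| = (2.4000)³ · 5 ≈ 69.1200.
Step 4: Compute 3A = A + A + A directly by enumerating all triples (a,b,c) ∈ A³; |3A| = 22.
Step 5: Check 22 ≤ 69.1200? Yes ✓.

K = 12/5, Plünnecke-Ruzsa bound K³|A| ≈ 69.1200, |3A| = 22, inequality holds.


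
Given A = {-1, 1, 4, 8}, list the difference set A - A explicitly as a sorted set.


A - A = {a - a' : a, a' ∈ A}.
Compute a - a' for each ordered pair (a, a'):
a = -1: -1--1=0, -1-1=-2, -1-4=-5, -1-8=-9
a = 1: 1--1=2, 1-1=0, 1-4=-3, 1-8=-7
a = 4: 4--1=5, 4-1=3, 4-4=0, 4-8=-4
a = 8: 8--1=9, 8-1=7, 8-4=4, 8-8=0
Collecting distinct values (and noting 0 appears from a-a):
A - A = {-9, -7, -5, -4, -3, -2, 0, 2, 3, 4, 5, 7, 9}
|A - A| = 13

A - A = {-9, -7, -5, -4, -3, -2, 0, 2, 3, 4, 5, 7, 9}


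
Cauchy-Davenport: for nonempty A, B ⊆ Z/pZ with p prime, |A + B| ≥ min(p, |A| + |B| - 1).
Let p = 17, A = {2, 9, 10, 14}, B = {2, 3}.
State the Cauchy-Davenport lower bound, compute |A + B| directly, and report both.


Cauchy-Davenport: |A + B| ≥ min(p, |A| + |B| - 1) for A, B nonempty in Z/pZ.
|A| = 4, |B| = 2, p = 17.
CD lower bound = min(17, 4 + 2 - 1) = min(17, 5) = 5.
Compute A + B mod 17 directly:
a = 2: 2+2=4, 2+3=5
a = 9: 9+2=11, 9+3=12
a = 10: 10+2=12, 10+3=13
a = 14: 14+2=16, 14+3=0
A + B = {0, 4, 5, 11, 12, 13, 16}, so |A + B| = 7.
Verify: 7 ≥ 5? Yes ✓.

CD lower bound = 5, actual |A + B| = 7.


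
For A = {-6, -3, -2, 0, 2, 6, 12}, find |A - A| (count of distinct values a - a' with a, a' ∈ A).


A - A = {a - a' : a, a' ∈ A}; |A| = 7.
Bounds: 2|A|-1 ≤ |A - A| ≤ |A|² - |A| + 1, i.e. 13 ≤ |A - A| ≤ 43.
Note: 0 ∈ A - A always (from a - a). The set is symmetric: if d ∈ A - A then -d ∈ A - A.
Enumerate nonzero differences d = a - a' with a > a' (then include -d):
Positive differences: {1, 2, 3, 4, 5, 6, 8, 9, 10, 12, 14, 15, 18}
Full difference set: {0} ∪ (positive diffs) ∪ (negative diffs).
|A - A| = 1 + 2·13 = 27 (matches direct enumeration: 27).

|A - A| = 27


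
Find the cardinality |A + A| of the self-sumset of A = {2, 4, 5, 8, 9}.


A + A = {a + a' : a, a' ∈ A}; |A| = 5.
General bounds: 2|A| - 1 ≤ |A + A| ≤ |A|(|A|+1)/2, i.e. 9 ≤ |A + A| ≤ 15.
Lower bound 2|A|-1 is attained iff A is an arithmetic progression.
Enumerate sums a + a' for a ≤ a' (symmetric, so this suffices):
a = 2: 2+2=4, 2+4=6, 2+5=7, 2+8=10, 2+9=11
a = 4: 4+4=8, 4+5=9, 4+8=12, 4+9=13
a = 5: 5+5=10, 5+8=13, 5+9=14
a = 8: 8+8=16, 8+9=17
a = 9: 9+9=18
Distinct sums: {4, 6, 7, 8, 9, 10, 11, 12, 13, 14, 16, 17, 18}
|A + A| = 13

|A + A| = 13


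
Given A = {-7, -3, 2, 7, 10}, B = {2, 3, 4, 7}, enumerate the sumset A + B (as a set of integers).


A + B = {a + b : a ∈ A, b ∈ B}.
Enumerate all |A|·|B| = 5·4 = 20 pairs (a, b) and collect distinct sums.
a = -7: -7+2=-5, -7+3=-4, -7+4=-3, -7+7=0
a = -3: -3+2=-1, -3+3=0, -3+4=1, -3+7=4
a = 2: 2+2=4, 2+3=5, 2+4=6, 2+7=9
a = 7: 7+2=9, 7+3=10, 7+4=11, 7+7=14
a = 10: 10+2=12, 10+3=13, 10+4=14, 10+7=17
Collecting distinct sums: A + B = {-5, -4, -3, -1, 0, 1, 4, 5, 6, 9, 10, 11, 12, 13, 14, 17}
|A + B| = 16

A + B = {-5, -4, -3, -1, 0, 1, 4, 5, 6, 9, 10, 11, 12, 13, 14, 17}


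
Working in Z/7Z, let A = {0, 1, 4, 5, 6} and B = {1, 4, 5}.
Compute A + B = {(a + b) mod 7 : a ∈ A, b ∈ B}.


Work in Z/7Z: reduce every sum a + b modulo 7.
Enumerate all 15 pairs:
a = 0: 0+1=1, 0+4=4, 0+5=5
a = 1: 1+1=2, 1+4=5, 1+5=6
a = 4: 4+1=5, 4+4=1, 4+5=2
a = 5: 5+1=6, 5+4=2, 5+5=3
a = 6: 6+1=0, 6+4=3, 6+5=4
Distinct residues collected: {0, 1, 2, 3, 4, 5, 6}
|A + B| = 7 (out of 7 total residues).

A + B = {0, 1, 2, 3, 4, 5, 6}


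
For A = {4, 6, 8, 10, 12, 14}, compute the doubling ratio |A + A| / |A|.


|A| = 6.
Compute A + A by enumerating all 36 pairs.
A + A = {8, 10, 12, 14, 16, 18, 20, 22, 24, 26, 28}, so |A + A| = 11.
K = |A + A| / |A| = 11/6 (already in lowest terms) ≈ 1.8333.
Reference: AP of size 6 gives K = 11/6 ≈ 1.8333; a fully generic set of size 6 gives K ≈ 3.5000.

|A| = 6, |A + A| = 11, K = 11/6.


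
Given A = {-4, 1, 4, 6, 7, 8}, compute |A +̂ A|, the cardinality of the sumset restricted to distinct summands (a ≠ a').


Restricted sumset: A +̂ A = {a + a' : a ∈ A, a' ∈ A, a ≠ a'}.
Equivalently, take A + A and drop any sum 2a that is achievable ONLY as a + a for a ∈ A (i.e. sums representable only with equal summands).
Enumerate pairs (a, a') with a < a' (symmetric, so each unordered pair gives one sum; this covers all a ≠ a'):
  -4 + 1 = -3
  -4 + 4 = 0
  -4 + 6 = 2
  -4 + 7 = 3
  -4 + 8 = 4
  1 + 4 = 5
  1 + 6 = 7
  1 + 7 = 8
  1 + 8 = 9
  4 + 6 = 10
  4 + 7 = 11
  4 + 8 = 12
  6 + 7 = 13
  6 + 8 = 14
  7 + 8 = 15
Collected distinct sums: {-3, 0, 2, 3, 4, 5, 7, 8, 9, 10, 11, 12, 13, 14, 15}
|A +̂ A| = 15
(Reference bound: |A +̂ A| ≥ 2|A| - 3 for |A| ≥ 2, with |A| = 6 giving ≥ 9.)

|A +̂ A| = 15


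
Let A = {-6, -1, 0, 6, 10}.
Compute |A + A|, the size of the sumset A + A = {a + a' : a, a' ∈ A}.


A + A = {a + a' : a, a' ∈ A}; |A| = 5.
General bounds: 2|A| - 1 ≤ |A + A| ≤ |A|(|A|+1)/2, i.e. 9 ≤ |A + A| ≤ 15.
Lower bound 2|A|-1 is attained iff A is an arithmetic progression.
Enumerate sums a + a' for a ≤ a' (symmetric, so this suffices):
a = -6: -6+-6=-12, -6+-1=-7, -6+0=-6, -6+6=0, -6+10=4
a = -1: -1+-1=-2, -1+0=-1, -1+6=5, -1+10=9
a = 0: 0+0=0, 0+6=6, 0+10=10
a = 6: 6+6=12, 6+10=16
a = 10: 10+10=20
Distinct sums: {-12, -7, -6, -2, -1, 0, 4, 5, 6, 9, 10, 12, 16, 20}
|A + A| = 14

|A + A| = 14


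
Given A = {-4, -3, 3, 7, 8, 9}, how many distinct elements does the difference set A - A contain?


A - A = {a - a' : a, a' ∈ A}; |A| = 6.
Bounds: 2|A|-1 ≤ |A - A| ≤ |A|² - |A| + 1, i.e. 11 ≤ |A - A| ≤ 31.
Note: 0 ∈ A - A always (from a - a). The set is symmetric: if d ∈ A - A then -d ∈ A - A.
Enumerate nonzero differences d = a - a' with a > a' (then include -d):
Positive differences: {1, 2, 4, 5, 6, 7, 10, 11, 12, 13}
Full difference set: {0} ∪ (positive diffs) ∪ (negative diffs).
|A - A| = 1 + 2·10 = 21 (matches direct enumeration: 21).

|A - A| = 21


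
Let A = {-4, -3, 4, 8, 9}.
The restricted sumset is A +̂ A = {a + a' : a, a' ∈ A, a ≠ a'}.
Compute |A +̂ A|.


Restricted sumset: A +̂ A = {a + a' : a ∈ A, a' ∈ A, a ≠ a'}.
Equivalently, take A + A and drop any sum 2a that is achievable ONLY as a + a for a ∈ A (i.e. sums representable only with equal summands).
Enumerate pairs (a, a') with a < a' (symmetric, so each unordered pair gives one sum; this covers all a ≠ a'):
  -4 + -3 = -7
  -4 + 4 = 0
  -4 + 8 = 4
  -4 + 9 = 5
  -3 + 4 = 1
  -3 + 8 = 5
  -3 + 9 = 6
  4 + 8 = 12
  4 + 9 = 13
  8 + 9 = 17
Collected distinct sums: {-7, 0, 1, 4, 5, 6, 12, 13, 17}
|A +̂ A| = 9
(Reference bound: |A +̂ A| ≥ 2|A| - 3 for |A| ≥ 2, with |A| = 5 giving ≥ 7.)

|A +̂ A| = 9


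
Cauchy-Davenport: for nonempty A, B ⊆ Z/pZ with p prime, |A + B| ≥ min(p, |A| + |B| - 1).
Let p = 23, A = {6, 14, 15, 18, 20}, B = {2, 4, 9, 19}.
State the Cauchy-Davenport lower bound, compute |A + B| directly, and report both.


Cauchy-Davenport: |A + B| ≥ min(p, |A| + |B| - 1) for A, B nonempty in Z/pZ.
|A| = 5, |B| = 4, p = 23.
CD lower bound = min(23, 5 + 4 - 1) = min(23, 8) = 8.
Compute A + B mod 23 directly:
a = 6: 6+2=8, 6+4=10, 6+9=15, 6+19=2
a = 14: 14+2=16, 14+4=18, 14+9=0, 14+19=10
a = 15: 15+2=17, 15+4=19, 15+9=1, 15+19=11
a = 18: 18+2=20, 18+4=22, 18+9=4, 18+19=14
a = 20: 20+2=22, 20+4=1, 20+9=6, 20+19=16
A + B = {0, 1, 2, 4, 6, 8, 10, 11, 14, 15, 16, 17, 18, 19, 20, 22}, so |A + B| = 16.
Verify: 16 ≥ 8? Yes ✓.

CD lower bound = 8, actual |A + B| = 16.


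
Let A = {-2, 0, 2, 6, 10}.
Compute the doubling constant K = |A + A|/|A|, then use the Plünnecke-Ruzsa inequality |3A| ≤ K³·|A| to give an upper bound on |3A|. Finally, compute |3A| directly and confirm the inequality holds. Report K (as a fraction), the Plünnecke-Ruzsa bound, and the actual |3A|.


|A| = 5.
Step 1: Compute A + A by enumerating all 25 pairs.
A + A = {-4, -2, 0, 2, 4, 6, 8, 10, 12, 16, 20}, so |A + A| = 11.
Step 2: Doubling constant K = |A + A|/|A| = 11/5 = 11/5 ≈ 2.2000.
Step 3: Plünnecke-Ruzsa gives |3A| ≤ K³·|A| = (2.2000)³ · 5 ≈ 53.2400.
Step 4: Compute 3A = A + A + A directly by enumerating all triples (a,b,c) ∈ A³; |3A| = 17.
Step 5: Check 17 ≤ 53.2400? Yes ✓.

K = 11/5, Plünnecke-Ruzsa bound K³|A| ≈ 53.2400, |3A| = 17, inequality holds.


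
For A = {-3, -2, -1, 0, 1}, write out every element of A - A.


A - A = {a - a' : a, a' ∈ A}.
Compute a - a' for each ordered pair (a, a'):
a = -3: -3--3=0, -3--2=-1, -3--1=-2, -3-0=-3, -3-1=-4
a = -2: -2--3=1, -2--2=0, -2--1=-1, -2-0=-2, -2-1=-3
a = -1: -1--3=2, -1--2=1, -1--1=0, -1-0=-1, -1-1=-2
a = 0: 0--3=3, 0--2=2, 0--1=1, 0-0=0, 0-1=-1
a = 1: 1--3=4, 1--2=3, 1--1=2, 1-0=1, 1-1=0
Collecting distinct values (and noting 0 appears from a-a):
A - A = {-4, -3, -2, -1, 0, 1, 2, 3, 4}
|A - A| = 9

A - A = {-4, -3, -2, -1, 0, 1, 2, 3, 4}


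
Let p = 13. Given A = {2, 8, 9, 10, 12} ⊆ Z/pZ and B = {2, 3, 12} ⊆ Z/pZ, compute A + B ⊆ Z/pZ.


Work in Z/13Z: reduce every sum a + b modulo 13.
Enumerate all 15 pairs:
a = 2: 2+2=4, 2+3=5, 2+12=1
a = 8: 8+2=10, 8+3=11, 8+12=7
a = 9: 9+2=11, 9+3=12, 9+12=8
a = 10: 10+2=12, 10+3=0, 10+12=9
a = 12: 12+2=1, 12+3=2, 12+12=11
Distinct residues collected: {0, 1, 2, 4, 5, 7, 8, 9, 10, 11, 12}
|A + B| = 11 (out of 13 total residues).

A + B = {0, 1, 2, 4, 5, 7, 8, 9, 10, 11, 12}


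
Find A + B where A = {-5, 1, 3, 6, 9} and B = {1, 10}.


A + B = {a + b : a ∈ A, b ∈ B}.
Enumerate all |A|·|B| = 5·2 = 10 pairs (a, b) and collect distinct sums.
a = -5: -5+1=-4, -5+10=5
a = 1: 1+1=2, 1+10=11
a = 3: 3+1=4, 3+10=13
a = 6: 6+1=7, 6+10=16
a = 9: 9+1=10, 9+10=19
Collecting distinct sums: A + B = {-4, 2, 4, 5, 7, 10, 11, 13, 16, 19}
|A + B| = 10

A + B = {-4, 2, 4, 5, 7, 10, 11, 13, 16, 19}


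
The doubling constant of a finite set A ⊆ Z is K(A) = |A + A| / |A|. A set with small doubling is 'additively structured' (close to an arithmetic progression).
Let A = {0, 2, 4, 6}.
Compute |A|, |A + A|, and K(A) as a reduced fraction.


|A| = 4.
Compute A + A by enumerating all 16 pairs.
A + A = {0, 2, 4, 6, 8, 10, 12}, so |A + A| = 7.
K = |A + A| / |A| = 7/4 (already in lowest terms) ≈ 1.7500.
Reference: AP of size 4 gives K = 7/4 ≈ 1.7500; a fully generic set of size 4 gives K ≈ 2.5000.

|A| = 4, |A + A| = 7, K = 7/4.


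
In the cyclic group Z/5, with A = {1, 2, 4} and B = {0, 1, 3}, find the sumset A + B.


Work in Z/5Z: reduce every sum a + b modulo 5.
Enumerate all 9 pairs:
a = 1: 1+0=1, 1+1=2, 1+3=4
a = 2: 2+0=2, 2+1=3, 2+3=0
a = 4: 4+0=4, 4+1=0, 4+3=2
Distinct residues collected: {0, 1, 2, 3, 4}
|A + B| = 5 (out of 5 total residues).

A + B = {0, 1, 2, 3, 4}


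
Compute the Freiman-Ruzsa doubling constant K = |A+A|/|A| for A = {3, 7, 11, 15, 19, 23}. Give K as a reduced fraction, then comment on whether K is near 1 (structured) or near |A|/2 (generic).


|A| = 6.
Compute A + A by enumerating all 36 pairs.
A + A = {6, 10, 14, 18, 22, 26, 30, 34, 38, 42, 46}, so |A + A| = 11.
K = |A + A| / |A| = 11/6 (already in lowest terms) ≈ 1.8333.
Reference: AP of size 6 gives K = 11/6 ≈ 1.8333; a fully generic set of size 6 gives K ≈ 3.5000.

|A| = 6, |A + A| = 11, K = 11/6.


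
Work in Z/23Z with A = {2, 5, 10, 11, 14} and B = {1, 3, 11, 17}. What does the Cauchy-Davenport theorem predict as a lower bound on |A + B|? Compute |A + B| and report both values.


Cauchy-Davenport: |A + B| ≥ min(p, |A| + |B| - 1) for A, B nonempty in Z/pZ.
|A| = 5, |B| = 4, p = 23.
CD lower bound = min(23, 5 + 4 - 1) = min(23, 8) = 8.
Compute A + B mod 23 directly:
a = 2: 2+1=3, 2+3=5, 2+11=13, 2+17=19
a = 5: 5+1=6, 5+3=8, 5+11=16, 5+17=22
a = 10: 10+1=11, 10+3=13, 10+11=21, 10+17=4
a = 11: 11+1=12, 11+3=14, 11+11=22, 11+17=5
a = 14: 14+1=15, 14+3=17, 14+11=2, 14+17=8
A + B = {2, 3, 4, 5, 6, 8, 11, 12, 13, 14, 15, 16, 17, 19, 21, 22}, so |A + B| = 16.
Verify: 16 ≥ 8? Yes ✓.

CD lower bound = 8, actual |A + B| = 16.


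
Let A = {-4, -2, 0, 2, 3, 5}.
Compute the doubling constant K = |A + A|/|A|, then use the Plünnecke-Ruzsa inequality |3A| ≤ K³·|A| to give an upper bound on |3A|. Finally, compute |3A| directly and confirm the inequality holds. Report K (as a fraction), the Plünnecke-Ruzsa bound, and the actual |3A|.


|A| = 6.
Step 1: Compute A + A by enumerating all 36 pairs.
A + A = {-8, -6, -4, -2, -1, 0, 1, 2, 3, 4, 5, 6, 7, 8, 10}, so |A + A| = 15.
Step 2: Doubling constant K = |A + A|/|A| = 15/6 = 15/6 ≈ 2.5000.
Step 3: Plünnecke-Ruzsa gives |3A| ≤ K³·|A| = (2.5000)³ · 6 ≈ 93.7500.
Step 4: Compute 3A = A + A + A directly by enumerating all triples (a,b,c) ∈ A³; |3A| = 24.
Step 5: Check 24 ≤ 93.7500? Yes ✓.

K = 15/6, Plünnecke-Ruzsa bound K³|A| ≈ 93.7500, |3A| = 24, inequality holds.


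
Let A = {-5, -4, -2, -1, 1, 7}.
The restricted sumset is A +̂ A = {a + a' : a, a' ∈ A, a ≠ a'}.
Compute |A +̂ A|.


Restricted sumset: A +̂ A = {a + a' : a ∈ A, a' ∈ A, a ≠ a'}.
Equivalently, take A + A and drop any sum 2a that is achievable ONLY as a + a for a ∈ A (i.e. sums representable only with equal summands).
Enumerate pairs (a, a') with a < a' (symmetric, so each unordered pair gives one sum; this covers all a ≠ a'):
  -5 + -4 = -9
  -5 + -2 = -7
  -5 + -1 = -6
  -5 + 1 = -4
  -5 + 7 = 2
  -4 + -2 = -6
  -4 + -1 = -5
  -4 + 1 = -3
  -4 + 7 = 3
  -2 + -1 = -3
  -2 + 1 = -1
  -2 + 7 = 5
  -1 + 1 = 0
  -1 + 7 = 6
  1 + 7 = 8
Collected distinct sums: {-9, -7, -6, -5, -4, -3, -1, 0, 2, 3, 5, 6, 8}
|A +̂ A| = 13
(Reference bound: |A +̂ A| ≥ 2|A| - 3 for |A| ≥ 2, with |A| = 6 giving ≥ 9.)

|A +̂ A| = 13


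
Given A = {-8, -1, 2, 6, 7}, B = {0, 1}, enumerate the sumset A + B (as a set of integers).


A + B = {a + b : a ∈ A, b ∈ B}.
Enumerate all |A|·|B| = 5·2 = 10 pairs (a, b) and collect distinct sums.
a = -8: -8+0=-8, -8+1=-7
a = -1: -1+0=-1, -1+1=0
a = 2: 2+0=2, 2+1=3
a = 6: 6+0=6, 6+1=7
a = 7: 7+0=7, 7+1=8
Collecting distinct sums: A + B = {-8, -7, -1, 0, 2, 3, 6, 7, 8}
|A + B| = 9

A + B = {-8, -7, -1, 0, 2, 3, 6, 7, 8}


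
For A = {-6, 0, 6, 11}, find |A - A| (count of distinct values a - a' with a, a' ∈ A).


A - A = {a - a' : a, a' ∈ A}; |A| = 4.
Bounds: 2|A|-1 ≤ |A - A| ≤ |A|² - |A| + 1, i.e. 7 ≤ |A - A| ≤ 13.
Note: 0 ∈ A - A always (from a - a). The set is symmetric: if d ∈ A - A then -d ∈ A - A.
Enumerate nonzero differences d = a - a' with a > a' (then include -d):
Positive differences: {5, 6, 11, 12, 17}
Full difference set: {0} ∪ (positive diffs) ∪ (negative diffs).
|A - A| = 1 + 2·5 = 11 (matches direct enumeration: 11).

|A - A| = 11


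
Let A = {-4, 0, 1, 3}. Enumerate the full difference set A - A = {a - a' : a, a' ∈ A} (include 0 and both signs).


A - A = {a - a' : a, a' ∈ A}.
Compute a - a' for each ordered pair (a, a'):
a = -4: -4--4=0, -4-0=-4, -4-1=-5, -4-3=-7
a = 0: 0--4=4, 0-0=0, 0-1=-1, 0-3=-3
a = 1: 1--4=5, 1-0=1, 1-1=0, 1-3=-2
a = 3: 3--4=7, 3-0=3, 3-1=2, 3-3=0
Collecting distinct values (and noting 0 appears from a-a):
A - A = {-7, -5, -4, -3, -2, -1, 0, 1, 2, 3, 4, 5, 7}
|A - A| = 13

A - A = {-7, -5, -4, -3, -2, -1, 0, 1, 2, 3, 4, 5, 7}


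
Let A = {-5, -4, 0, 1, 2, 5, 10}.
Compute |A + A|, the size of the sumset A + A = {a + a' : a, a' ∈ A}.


A + A = {a + a' : a, a' ∈ A}; |A| = 7.
General bounds: 2|A| - 1 ≤ |A + A| ≤ |A|(|A|+1)/2, i.e. 13 ≤ |A + A| ≤ 28.
Lower bound 2|A|-1 is attained iff A is an arithmetic progression.
Enumerate sums a + a' for a ≤ a' (symmetric, so this suffices):
a = -5: -5+-5=-10, -5+-4=-9, -5+0=-5, -5+1=-4, -5+2=-3, -5+5=0, -5+10=5
a = -4: -4+-4=-8, -4+0=-4, -4+1=-3, -4+2=-2, -4+5=1, -4+10=6
a = 0: 0+0=0, 0+1=1, 0+2=2, 0+5=5, 0+10=10
a = 1: 1+1=2, 1+2=3, 1+5=6, 1+10=11
a = 2: 2+2=4, 2+5=7, 2+10=12
a = 5: 5+5=10, 5+10=15
a = 10: 10+10=20
Distinct sums: {-10, -9, -8, -5, -4, -3, -2, 0, 1, 2, 3, 4, 5, 6, 7, 10, 11, 12, 15, 20}
|A + A| = 20

|A + A| = 20


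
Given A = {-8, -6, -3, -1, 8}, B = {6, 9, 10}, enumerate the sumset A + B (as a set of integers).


A + B = {a + b : a ∈ A, b ∈ B}.
Enumerate all |A|·|B| = 5·3 = 15 pairs (a, b) and collect distinct sums.
a = -8: -8+6=-2, -8+9=1, -8+10=2
a = -6: -6+6=0, -6+9=3, -6+10=4
a = -3: -3+6=3, -3+9=6, -3+10=7
a = -1: -1+6=5, -1+9=8, -1+10=9
a = 8: 8+6=14, 8+9=17, 8+10=18
Collecting distinct sums: A + B = {-2, 0, 1, 2, 3, 4, 5, 6, 7, 8, 9, 14, 17, 18}
|A + B| = 14

A + B = {-2, 0, 1, 2, 3, 4, 5, 6, 7, 8, 9, 14, 17, 18}


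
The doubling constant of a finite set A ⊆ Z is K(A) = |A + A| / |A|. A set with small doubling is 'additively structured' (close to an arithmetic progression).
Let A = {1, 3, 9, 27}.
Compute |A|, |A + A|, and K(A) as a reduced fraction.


|A| = 4.
Compute A + A by enumerating all 16 pairs.
A + A = {2, 4, 6, 10, 12, 18, 28, 30, 36, 54}, so |A + A| = 10.
K = |A + A| / |A| = 10/4 = 5/2 ≈ 2.5000.
Reference: AP of size 4 gives K = 7/4 ≈ 1.7500; a fully generic set of size 4 gives K ≈ 2.5000.

|A| = 4, |A + A| = 10, K = 10/4 = 5/2.


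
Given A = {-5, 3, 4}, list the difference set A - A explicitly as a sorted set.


A - A = {a - a' : a, a' ∈ A}.
Compute a - a' for each ordered pair (a, a'):
a = -5: -5--5=0, -5-3=-8, -5-4=-9
a = 3: 3--5=8, 3-3=0, 3-4=-1
a = 4: 4--5=9, 4-3=1, 4-4=0
Collecting distinct values (and noting 0 appears from a-a):
A - A = {-9, -8, -1, 0, 1, 8, 9}
|A - A| = 7

A - A = {-9, -8, -1, 0, 1, 8, 9}


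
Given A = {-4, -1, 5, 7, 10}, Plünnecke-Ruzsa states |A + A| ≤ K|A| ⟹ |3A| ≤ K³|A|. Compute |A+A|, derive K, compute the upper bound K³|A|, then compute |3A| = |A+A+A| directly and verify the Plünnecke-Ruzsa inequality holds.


|A| = 5.
Step 1: Compute A + A by enumerating all 25 pairs.
A + A = {-8, -5, -2, 1, 3, 4, 6, 9, 10, 12, 14, 15, 17, 20}, so |A + A| = 14.
Step 2: Doubling constant K = |A + A|/|A| = 14/5 = 14/5 ≈ 2.8000.
Step 3: Plünnecke-Ruzsa gives |3A| ≤ K³·|A| = (2.8000)³ · 5 ≈ 109.7600.
Step 4: Compute 3A = A + A + A directly by enumerating all triples (a,b,c) ∈ A³; |3A| = 27.
Step 5: Check 27 ≤ 109.7600? Yes ✓.

K = 14/5, Plünnecke-Ruzsa bound K³|A| ≈ 109.7600, |3A| = 27, inequality holds.


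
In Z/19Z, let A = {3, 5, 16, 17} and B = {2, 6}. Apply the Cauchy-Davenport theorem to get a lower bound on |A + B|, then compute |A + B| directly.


Cauchy-Davenport: |A + B| ≥ min(p, |A| + |B| - 1) for A, B nonempty in Z/pZ.
|A| = 4, |B| = 2, p = 19.
CD lower bound = min(19, 4 + 2 - 1) = min(19, 5) = 5.
Compute A + B mod 19 directly:
a = 3: 3+2=5, 3+6=9
a = 5: 5+2=7, 5+6=11
a = 16: 16+2=18, 16+6=3
a = 17: 17+2=0, 17+6=4
A + B = {0, 3, 4, 5, 7, 9, 11, 18}, so |A + B| = 8.
Verify: 8 ≥ 5? Yes ✓.

CD lower bound = 5, actual |A + B| = 8.


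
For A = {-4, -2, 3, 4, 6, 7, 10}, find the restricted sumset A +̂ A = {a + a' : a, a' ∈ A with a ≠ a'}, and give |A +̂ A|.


Restricted sumset: A +̂ A = {a + a' : a ∈ A, a' ∈ A, a ≠ a'}.
Equivalently, take A + A and drop any sum 2a that is achievable ONLY as a + a for a ∈ A (i.e. sums representable only with equal summands).
Enumerate pairs (a, a') with a < a' (symmetric, so each unordered pair gives one sum; this covers all a ≠ a'):
  -4 + -2 = -6
  -4 + 3 = -1
  -4 + 4 = 0
  -4 + 6 = 2
  -4 + 7 = 3
  -4 + 10 = 6
  -2 + 3 = 1
  -2 + 4 = 2
  -2 + 6 = 4
  -2 + 7 = 5
  -2 + 10 = 8
  3 + 4 = 7
  3 + 6 = 9
  3 + 7 = 10
  3 + 10 = 13
  4 + 6 = 10
  4 + 7 = 11
  4 + 10 = 14
  6 + 7 = 13
  6 + 10 = 16
  7 + 10 = 17
Collected distinct sums: {-6, -1, 0, 1, 2, 3, 4, 5, 6, 7, 8, 9, 10, 11, 13, 14, 16, 17}
|A +̂ A| = 18
(Reference bound: |A +̂ A| ≥ 2|A| - 3 for |A| ≥ 2, with |A| = 7 giving ≥ 11.)

|A +̂ A| = 18


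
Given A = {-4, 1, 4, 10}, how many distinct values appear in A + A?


A + A = {a + a' : a, a' ∈ A}; |A| = 4.
General bounds: 2|A| - 1 ≤ |A + A| ≤ |A|(|A|+1)/2, i.e. 7 ≤ |A + A| ≤ 10.
Lower bound 2|A|-1 is attained iff A is an arithmetic progression.
Enumerate sums a + a' for a ≤ a' (symmetric, so this suffices):
a = -4: -4+-4=-8, -4+1=-3, -4+4=0, -4+10=6
a = 1: 1+1=2, 1+4=5, 1+10=11
a = 4: 4+4=8, 4+10=14
a = 10: 10+10=20
Distinct sums: {-8, -3, 0, 2, 5, 6, 8, 11, 14, 20}
|A + A| = 10

|A + A| = 10


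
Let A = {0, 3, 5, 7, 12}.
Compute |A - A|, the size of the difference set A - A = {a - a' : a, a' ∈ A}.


A - A = {a - a' : a, a' ∈ A}; |A| = 5.
Bounds: 2|A|-1 ≤ |A - A| ≤ |A|² - |A| + 1, i.e. 9 ≤ |A - A| ≤ 21.
Note: 0 ∈ A - A always (from a - a). The set is symmetric: if d ∈ A - A then -d ∈ A - A.
Enumerate nonzero differences d = a - a' with a > a' (then include -d):
Positive differences: {2, 3, 4, 5, 7, 9, 12}
Full difference set: {0} ∪ (positive diffs) ∪ (negative diffs).
|A - A| = 1 + 2·7 = 15 (matches direct enumeration: 15).

|A - A| = 15


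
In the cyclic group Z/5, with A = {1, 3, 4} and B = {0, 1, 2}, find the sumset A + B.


Work in Z/5Z: reduce every sum a + b modulo 5.
Enumerate all 9 pairs:
a = 1: 1+0=1, 1+1=2, 1+2=3
a = 3: 3+0=3, 3+1=4, 3+2=0
a = 4: 4+0=4, 4+1=0, 4+2=1
Distinct residues collected: {0, 1, 2, 3, 4}
|A + B| = 5 (out of 5 total residues).

A + B = {0, 1, 2, 3, 4}


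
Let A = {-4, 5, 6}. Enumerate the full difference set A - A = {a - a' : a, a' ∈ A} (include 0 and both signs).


A - A = {a - a' : a, a' ∈ A}.
Compute a - a' for each ordered pair (a, a'):
a = -4: -4--4=0, -4-5=-9, -4-6=-10
a = 5: 5--4=9, 5-5=0, 5-6=-1
a = 6: 6--4=10, 6-5=1, 6-6=0
Collecting distinct values (and noting 0 appears from a-a):
A - A = {-10, -9, -1, 0, 1, 9, 10}
|A - A| = 7

A - A = {-10, -9, -1, 0, 1, 9, 10}


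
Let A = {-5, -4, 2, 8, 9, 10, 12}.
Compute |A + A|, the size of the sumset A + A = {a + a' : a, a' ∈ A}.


A + A = {a + a' : a, a' ∈ A}; |A| = 7.
General bounds: 2|A| - 1 ≤ |A + A| ≤ |A|(|A|+1)/2, i.e. 13 ≤ |A + A| ≤ 28.
Lower bound 2|A|-1 is attained iff A is an arithmetic progression.
Enumerate sums a + a' for a ≤ a' (symmetric, so this suffices):
a = -5: -5+-5=-10, -5+-4=-9, -5+2=-3, -5+8=3, -5+9=4, -5+10=5, -5+12=7
a = -4: -4+-4=-8, -4+2=-2, -4+8=4, -4+9=5, -4+10=6, -4+12=8
a = 2: 2+2=4, 2+8=10, 2+9=11, 2+10=12, 2+12=14
a = 8: 8+8=16, 8+9=17, 8+10=18, 8+12=20
a = 9: 9+9=18, 9+10=19, 9+12=21
a = 10: 10+10=20, 10+12=22
a = 12: 12+12=24
Distinct sums: {-10, -9, -8, -3, -2, 3, 4, 5, 6, 7, 8, 10, 11, 12, 14, 16, 17, 18, 19, 20, 21, 22, 24}
|A + A| = 23

|A + A| = 23


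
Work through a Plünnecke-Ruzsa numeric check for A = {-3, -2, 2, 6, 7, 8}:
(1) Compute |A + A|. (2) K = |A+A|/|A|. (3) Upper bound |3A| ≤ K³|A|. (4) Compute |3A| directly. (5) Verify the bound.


|A| = 6.
Step 1: Compute A + A by enumerating all 36 pairs.
A + A = {-6, -5, -4, -1, 0, 3, 4, 5, 6, 8, 9, 10, 12, 13, 14, 15, 16}, so |A + A| = 17.
Step 2: Doubling constant K = |A + A|/|A| = 17/6 = 17/6 ≈ 2.8333.
Step 3: Plünnecke-Ruzsa gives |3A| ≤ K³·|A| = (2.8333)³ · 6 ≈ 136.4722.
Step 4: Compute 3A = A + A + A directly by enumerating all triples (a,b,c) ∈ A³; |3A| = 32.
Step 5: Check 32 ≤ 136.4722? Yes ✓.

K = 17/6, Plünnecke-Ruzsa bound K³|A| ≈ 136.4722, |3A| = 32, inequality holds.


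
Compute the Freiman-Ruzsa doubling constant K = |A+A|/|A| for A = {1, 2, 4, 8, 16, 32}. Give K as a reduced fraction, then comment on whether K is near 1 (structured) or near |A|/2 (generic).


|A| = 6.
Compute A + A by enumerating all 36 pairs.
A + A = {2, 3, 4, 5, 6, 8, 9, 10, 12, 16, 17, 18, 20, 24, 32, 33, 34, 36, 40, 48, 64}, so |A + A| = 21.
K = |A + A| / |A| = 21/6 = 7/2 ≈ 3.5000.
Reference: AP of size 6 gives K = 11/6 ≈ 1.8333; a fully generic set of size 6 gives K ≈ 3.5000.

|A| = 6, |A + A| = 21, K = 21/6 = 7/2.
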